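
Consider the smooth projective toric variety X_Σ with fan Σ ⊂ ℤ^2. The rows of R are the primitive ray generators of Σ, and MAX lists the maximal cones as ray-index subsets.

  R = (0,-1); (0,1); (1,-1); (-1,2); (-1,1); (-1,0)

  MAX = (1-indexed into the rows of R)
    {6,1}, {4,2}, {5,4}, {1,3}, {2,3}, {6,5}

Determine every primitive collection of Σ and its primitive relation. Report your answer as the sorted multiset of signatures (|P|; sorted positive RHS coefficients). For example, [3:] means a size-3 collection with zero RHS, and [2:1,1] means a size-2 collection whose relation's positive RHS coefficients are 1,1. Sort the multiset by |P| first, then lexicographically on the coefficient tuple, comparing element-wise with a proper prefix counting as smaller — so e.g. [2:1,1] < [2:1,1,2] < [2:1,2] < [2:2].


9 minimal non-faces of Δ(Σ) (on 6 rays):

  P = {1,2}:  v_{1} + v_{2} = 0  ⟹  sig = [2:]
  P = {3,5}:  v_{3} + v_{5} = 0  ⟹  sig = [2:]
  P = {1,4}:  v_{1} + v_{4} = v_{5}  ⟹  sig = [2:1]
  P = {1,5}:  v_{1} + v_{5} = v_{6}  ⟹  sig = [2:1]
  P = {2,5}:  v_{2} + v_{5} = v_{4}  ⟹  sig = [2:1]
  P = {2,6}:  v_{2} + v_{6} = v_{5}  ⟹  sig = [2:1]
  P = {3,4}:  v_{3} + v_{4} = v_{2}  ⟹  sig = [2:1]
  P = {3,6}:  v_{3} + v_{6} = v_{1}  ⟹  sig = [2:1]
  P = {4,6}:  v_{4} + v_{6} = 2·v_{5}  ⟹  sig = [2:2]

so the primitive-relation signature multiset is
    [2:]
    [2:]
    [2:1]
    [2:1]
    [2:1]
    [2:1]
    [2:1]
    [2:1]
    [2:2]


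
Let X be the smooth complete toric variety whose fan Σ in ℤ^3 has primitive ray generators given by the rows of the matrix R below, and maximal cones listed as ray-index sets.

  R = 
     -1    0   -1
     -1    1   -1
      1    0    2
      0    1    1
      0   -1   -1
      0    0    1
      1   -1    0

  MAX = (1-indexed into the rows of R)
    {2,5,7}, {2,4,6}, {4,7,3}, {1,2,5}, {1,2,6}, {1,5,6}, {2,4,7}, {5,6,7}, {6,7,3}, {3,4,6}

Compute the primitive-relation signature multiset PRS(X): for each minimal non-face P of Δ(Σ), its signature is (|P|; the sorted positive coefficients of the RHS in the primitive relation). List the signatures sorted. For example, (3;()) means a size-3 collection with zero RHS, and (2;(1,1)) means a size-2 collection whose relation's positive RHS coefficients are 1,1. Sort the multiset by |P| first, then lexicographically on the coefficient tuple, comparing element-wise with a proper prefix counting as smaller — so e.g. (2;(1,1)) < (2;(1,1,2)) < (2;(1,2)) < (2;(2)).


9 collections generate NE(X_Σ); each relation:

  P={4,5}:  v_{4} + v_{5} = 0  so sig = (2;())
  P={1,3}:  v_{1} + v_{3} = v_{6}  so sig = (2;(1))
  P={1,7}:  v_{1} + v_{7} = v_{5}  so sig = (2;(1))
  P={2,3}:  v_{2} + v_{3} = v_{4}  so sig = (2;(1))
  P={1,4}:  v_{1} + v_{4} = v_{2} + v_{6}  so sig = (2;(1,1))
  P={3,5}:  v_{3} + v_{5} = v_{6} + v_{7}  so sig = (2;(1,1))
  P={2,6,7}:  v_{2} + v_{6} + v_{7} = 0  so sig = (3;())
  P={2,5,6}:  v_{2} + v_{5} + v_{6} = v_{1}  so sig = (3;(1))
  P={4,6,7}:  v_{4} + v_{6} + v_{7} = v_{3}  so sig = (3;(1))

Hence PRS(X_Σ) =
    |P|=2: 6 collections, coeffs (), (1), (1), (1), (1,1), (1,1)
    |P|=3: 3 collections, coeffs (), (1), (1)


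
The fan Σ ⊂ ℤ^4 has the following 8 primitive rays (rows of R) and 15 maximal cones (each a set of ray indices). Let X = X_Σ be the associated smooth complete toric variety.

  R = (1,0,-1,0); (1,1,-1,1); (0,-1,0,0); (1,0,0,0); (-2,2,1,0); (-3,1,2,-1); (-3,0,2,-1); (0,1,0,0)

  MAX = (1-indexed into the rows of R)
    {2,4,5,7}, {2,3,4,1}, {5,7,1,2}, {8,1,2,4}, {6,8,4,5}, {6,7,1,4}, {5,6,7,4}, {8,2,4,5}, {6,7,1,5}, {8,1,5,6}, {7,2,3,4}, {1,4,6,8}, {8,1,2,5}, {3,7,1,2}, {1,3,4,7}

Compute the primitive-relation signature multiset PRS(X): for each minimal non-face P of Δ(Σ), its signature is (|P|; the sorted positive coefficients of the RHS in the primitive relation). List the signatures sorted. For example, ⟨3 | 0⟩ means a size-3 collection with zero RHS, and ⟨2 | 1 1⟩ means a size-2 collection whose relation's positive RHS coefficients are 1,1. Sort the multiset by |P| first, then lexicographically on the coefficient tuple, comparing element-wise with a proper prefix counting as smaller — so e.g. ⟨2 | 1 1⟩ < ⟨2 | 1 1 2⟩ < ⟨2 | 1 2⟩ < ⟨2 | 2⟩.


The 7 primitive collections of Σ (r=8, n=4):

  • {3,8}:  v_{3} + v_{8} = 0  ⇒ sig = ⟨2 | 0⟩
  • {2,6}:  v_{2} + v_{6} = v_{5}  ⇒ sig = ⟨2 | 1⟩
  • {3,6}:  v_{3} + v_{6} = v_{7}  ⇒ sig = ⟨2 | 1⟩
  • {7,8}:  v_{7} + v_{8} = v_{6}  ⇒ sig = ⟨2 | 1⟩
  • {3,5}:  v_{3} + v_{5} = v_{2} + v_{7}  ⇒ sig = ⟨2 | 1 1⟩
  • {1,4,5}:  v_{1} + v_{4} + v_{5} = 2·v_{8}  ⇒ sig = ⟨3 | 2⟩
  • {1,2,4,7}:  v_{1} + v_{2} + v_{4} + v_{7} = v_{8}  ⇒ sig = ⟨4 | 1⟩

Signatures (|P|; sorted positive RHS coefficients), sorted:
    |P|=2: 5 collections, coeffs (), (1), (1), (1), (1,1)
    |P|=3: 1 collection, coeffs (2)
    |P|=4: 1 collection, coeffs (1)


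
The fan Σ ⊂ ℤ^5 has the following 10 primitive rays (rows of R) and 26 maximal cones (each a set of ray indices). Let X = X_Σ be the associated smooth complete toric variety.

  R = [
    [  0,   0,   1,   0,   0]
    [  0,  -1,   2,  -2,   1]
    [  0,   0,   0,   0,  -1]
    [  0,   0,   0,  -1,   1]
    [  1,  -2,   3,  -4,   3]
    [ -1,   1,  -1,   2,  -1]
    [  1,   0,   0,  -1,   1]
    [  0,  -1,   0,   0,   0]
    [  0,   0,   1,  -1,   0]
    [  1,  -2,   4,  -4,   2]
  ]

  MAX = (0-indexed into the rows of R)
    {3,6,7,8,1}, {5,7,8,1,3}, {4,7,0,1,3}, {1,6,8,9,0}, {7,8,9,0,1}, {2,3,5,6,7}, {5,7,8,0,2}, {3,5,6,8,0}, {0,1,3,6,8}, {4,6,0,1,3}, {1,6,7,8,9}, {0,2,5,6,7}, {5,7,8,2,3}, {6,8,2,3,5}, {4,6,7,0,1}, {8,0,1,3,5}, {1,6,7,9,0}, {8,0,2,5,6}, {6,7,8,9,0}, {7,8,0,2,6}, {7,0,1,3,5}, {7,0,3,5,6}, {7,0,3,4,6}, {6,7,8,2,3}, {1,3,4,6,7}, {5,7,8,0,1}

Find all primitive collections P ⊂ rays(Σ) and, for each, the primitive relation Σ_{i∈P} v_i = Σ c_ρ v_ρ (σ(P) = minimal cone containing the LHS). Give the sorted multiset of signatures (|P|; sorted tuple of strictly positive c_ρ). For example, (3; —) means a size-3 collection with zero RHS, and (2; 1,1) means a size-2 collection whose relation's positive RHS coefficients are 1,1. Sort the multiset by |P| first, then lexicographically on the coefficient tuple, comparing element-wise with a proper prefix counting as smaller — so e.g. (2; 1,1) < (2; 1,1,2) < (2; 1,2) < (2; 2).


|primitive collections| = 14. Relations:

  {5,9}:  v_{5} + v_{9} = v_{0} + v_{1} — sig = (2; 1,1)
  {2,4}:  v_{2} + v_{4} = v_{1} + v_{6} + v_{7} + v_{8} — sig = (2; 1,1,1,1)
  {2,9}:  v_{2} + v_{9} = v_{0} + v_{6} + 2·v_{7} + 3·v_{8} — sig = (2; 1,1,2,3)
  {4,9}:  v_{4} + v_{9} = v_{0} + 3·v_{1} + 2·v_{6} + v_{7} — sig = (2; 1,1,2,3)
  {1,2}:  v_{1} + v_{2} = v_{7} + 2·v_{8} — sig = (2; 1,2)
  {3,9}:  v_{3} + v_{9} = 2·v_{1} + v_{6} — sig = (2; 1,2)
  {4,8}:  v_{4} + v_{8} = 2·v_{1} + v_{6} — sig = (2; 1,2)
  {4,5}:  v_{4} + v_{5} = 2·v_{0} + 2·v_{3} + v_{7} — sig = (2; 1,2,2)
  {0,2,3}:  v_{0} + v_{2} + v_{3} = v_{8} — sig = (3; 1)
  {1,5,6}:  v_{1} + v_{5} + v_{6} = v_{0} + v_{3} — sig = (3; 1,1)
  {5,6,7,8}:  v_{5} + v_{6} + v_{7} + v_{8} = 0 — sig = (4; —)
  {0,3,7,8}:  v_{0} + v_{3} + v_{7} + v_{8} = v_{1} — sig = (4; 1)
  {0,1,3,6,7}:  v_{0} + v_{1} + v_{3} + v_{6} + v_{7} = v_{4} — sig = (5; 1)
  {0,1,6,7,8}:  v_{0} + v_{1} + v_{6} + v_{7} + v_{8} = v_{9} — sig = (5; 1)

Signatures (|P|; sorted positive RHS coefficients), sorted:
    (2; 1,1)
    (2; 1,1,1,1)
    (2; 1,1,2,3)
    (2; 1,1,2,3)
    (2; 1,2)
    (2; 1,2)
    (2; 1,2)
    (2; 1,2,2)
    (3; 1)
    (3; 1,1)
    (4; —)
    (4; 1)
    (5; 1)
    (5; 1)


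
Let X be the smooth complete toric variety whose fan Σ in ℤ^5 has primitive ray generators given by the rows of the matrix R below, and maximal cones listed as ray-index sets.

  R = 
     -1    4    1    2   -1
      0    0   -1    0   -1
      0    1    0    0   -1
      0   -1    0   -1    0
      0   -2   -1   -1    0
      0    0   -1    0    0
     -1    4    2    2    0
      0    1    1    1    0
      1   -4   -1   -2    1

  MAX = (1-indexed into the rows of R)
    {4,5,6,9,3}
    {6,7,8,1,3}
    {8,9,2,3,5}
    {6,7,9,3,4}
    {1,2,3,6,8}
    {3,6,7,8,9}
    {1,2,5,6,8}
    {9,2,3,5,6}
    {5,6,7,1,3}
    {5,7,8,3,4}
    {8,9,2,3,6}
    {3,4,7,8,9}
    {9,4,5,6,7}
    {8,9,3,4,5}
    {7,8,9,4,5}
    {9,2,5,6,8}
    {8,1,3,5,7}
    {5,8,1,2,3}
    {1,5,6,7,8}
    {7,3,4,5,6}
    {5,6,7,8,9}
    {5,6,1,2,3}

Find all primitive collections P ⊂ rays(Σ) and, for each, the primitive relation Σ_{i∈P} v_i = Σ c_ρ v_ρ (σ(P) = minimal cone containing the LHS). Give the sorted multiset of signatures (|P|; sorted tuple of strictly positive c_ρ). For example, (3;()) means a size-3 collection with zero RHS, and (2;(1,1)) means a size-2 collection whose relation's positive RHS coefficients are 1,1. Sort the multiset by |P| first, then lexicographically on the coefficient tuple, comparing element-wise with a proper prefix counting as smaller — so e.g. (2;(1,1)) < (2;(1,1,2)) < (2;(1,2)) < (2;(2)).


Minimal non-faces — 7 found among 9 rays, 22 max cones:

  • {1,9}:  v_{1} + v_{9} = 0  ⇒ sig = (2;())
  • {2,7}:  v_{2} + v_{7} = v_{1}  ⇒ sig = (2;(1))
  • {2,4}:  v_{2} + v_{4} = v_{3} + v_{5}  ⇒ sig = (2;(1,1))
  • {1,4}:  v_{1} + v_{4} = v_{3} + v_{5} + v_{7}  ⇒ sig = (2;(1,1,1))
  • {4,6,8}:  v_{4} + v_{6} + v_{8} = 0  ⇒ sig = (3;())
  • {3,5,6,8}:  v_{3} + v_{5} + v_{6} + v_{8} = v_{2}  ⇒ sig = (4;(1))
  • {3,5,7,9}:  v_{3} + v_{5} + v_{7} + v_{9} = v_{4}  ⇒ sig = (4;(1))

so the primitive-relation signature multiset is
    |P|=2: 4 collections, coeffs (), (1), (1,1), (1,1,1)
    |P|=3: 1 collection, coeffs ()
    |P|=4: 2 collections, coeffs (1), (1)


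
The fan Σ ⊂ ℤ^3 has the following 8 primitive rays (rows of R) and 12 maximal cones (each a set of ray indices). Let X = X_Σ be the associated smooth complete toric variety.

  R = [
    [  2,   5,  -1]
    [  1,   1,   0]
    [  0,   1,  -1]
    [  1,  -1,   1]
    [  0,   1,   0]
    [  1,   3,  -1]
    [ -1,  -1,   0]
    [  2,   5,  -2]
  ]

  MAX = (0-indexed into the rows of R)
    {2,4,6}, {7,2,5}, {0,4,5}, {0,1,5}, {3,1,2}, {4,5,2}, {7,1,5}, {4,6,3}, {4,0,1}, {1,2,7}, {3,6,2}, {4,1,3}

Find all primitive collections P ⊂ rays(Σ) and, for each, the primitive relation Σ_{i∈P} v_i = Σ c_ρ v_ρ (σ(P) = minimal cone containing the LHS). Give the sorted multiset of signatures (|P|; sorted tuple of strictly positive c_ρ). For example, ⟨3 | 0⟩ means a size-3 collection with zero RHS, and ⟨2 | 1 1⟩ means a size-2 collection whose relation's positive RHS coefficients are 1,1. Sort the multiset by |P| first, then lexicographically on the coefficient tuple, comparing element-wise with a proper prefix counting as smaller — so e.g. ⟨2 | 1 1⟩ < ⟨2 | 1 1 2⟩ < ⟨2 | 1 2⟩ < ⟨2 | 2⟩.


|primitive collections| = 14. Relations:

  • {1,6}:  v_{1} + v_{6} = 0  so sig = ⟨2 | 0⟩
  • {0,6}:  v_{0} + v_{6} = v_{4} + v_{5}  so sig = ⟨2 | 1 1⟩
  • {5,6}:  v_{5} + v_{6} = v_{2} + v_{4}  so sig = ⟨2 | 1 1⟩
  • {6,7}:  v_{6} + v_{7} = v_{2} + v_{5}  so sig = ⟨2 | 1 1⟩
  • {0,3}:  v_{0} + v_{3} = 3·v_{1} + v_{4}  so sig = ⟨2 | 1 3⟩
  • {0,7}:  v_{0} + v_{7} = v_{1} + 3·v_{5}  so sig = ⟨2 | 1 3⟩
  • {3,7}:  v_{3} + v_{7} = 3·v_{1} + v_{2}  so sig = ⟨2 | 1 3⟩
  • {0,2}:  v_{0} + v_{2} = 2·v_{5}  so sig = ⟨2 | 2⟩
  • {3,5}:  v_{3} + v_{5} = 2·v_{1}  so sig = ⟨2 | 2⟩
  • {4,7}:  v_{4} + v_{7} = 2·v_{5}  so sig = ⟨2 | 2⟩
  • {1,2,4}:  v_{1} + v_{2} + v_{4} = v_{5}  so sig = ⟨3 | 1⟩
  • {1,2,5}:  v_{1} + v_{2} + v_{5} = v_{7}  so sig = ⟨3 | 1⟩
  • {1,4,5}:  v_{1} + v_{4} + v_{5} = v_{0}  so sig = ⟨3 | 1⟩
  • {2,3,4}:  v_{2} + v_{3} + v_{4} = v_{1}  so sig = ⟨3 | 1⟩

Hence PRS(X_Σ) =
{ ⟨2 | 0⟩,  ⟨2 | 1 1⟩ ×3,  ⟨2 | 1 3⟩ ×3,  ⟨2 | 2⟩ ×3,  ⟨3 | 1⟩ ×4 }


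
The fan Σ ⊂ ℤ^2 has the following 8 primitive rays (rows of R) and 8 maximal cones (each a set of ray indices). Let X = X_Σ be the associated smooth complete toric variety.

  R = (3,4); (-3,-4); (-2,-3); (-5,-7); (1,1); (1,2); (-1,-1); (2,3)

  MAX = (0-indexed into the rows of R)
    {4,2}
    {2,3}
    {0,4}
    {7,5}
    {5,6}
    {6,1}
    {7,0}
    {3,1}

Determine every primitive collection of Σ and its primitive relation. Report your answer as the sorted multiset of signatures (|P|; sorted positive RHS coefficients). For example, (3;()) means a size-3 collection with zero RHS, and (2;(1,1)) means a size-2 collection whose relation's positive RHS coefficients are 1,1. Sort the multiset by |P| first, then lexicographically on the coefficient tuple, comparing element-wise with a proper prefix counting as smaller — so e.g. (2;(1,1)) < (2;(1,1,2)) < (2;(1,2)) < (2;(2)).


Primitive collections (20):

  • {0,1}:  v_{0} + v_{1} = 0 ; sig = (2;())
  • {2,7}:  v_{2} + v_{7} = 0 ; sig = (2;())
  • {4,6}:  v_{4} + v_{6} = 0 ; sig = (2;())
  • {0,2}:  v_{0} + v_{2} = v_{4} ; sig = (2;(1))
  • {0,3}:  v_{0} + v_{3} = v_{2} ; sig = (2;(1))
  • {0,6}:  v_{0} + v_{6} = v_{7} ; sig = (2;(1))
  • {1,2}:  v_{1} + v_{2} = v_{3} ; sig = (2;(1))
  • {1,4}:  v_{1} + v_{4} = v_{2} ; sig = (2;(1))
  • {1,7}:  v_{1} + v_{7} = v_{6} ; sig = (2;(1))
  • {2,5}:  v_{2} + v_{5} = v_{6} ; sig = (2;(1))
  • {2,6}:  v_{2} + v_{6} = v_{1} ; sig = (2;(1))
  • {3,7}:  v_{3} + v_{7} = v_{1} ; sig = (2;(1))
  • {4,5}:  v_{4} + v_{5} = v_{7} ; sig = (2;(1))
  • {4,7}:  v_{4} + v_{7} = v_{0} ; sig = (2;(1))
  • {6,7}:  v_{6} + v_{7} = v_{5} ; sig = (2;(1))
  • {3,5}:  v_{3} + v_{5} = v_{1} + v_{6} ; sig = (2;(1,1))
  • {0,5}:  v_{0} + v_{5} = 2·v_{7} ; sig = (2;(2))
  • {1,5}:  v_{1} + v_{5} = 2·v_{6} ; sig = (2;(2))
  • {3,4}:  v_{3} + v_{4} = 2·v_{2} ; sig = (2;(2))
  • {3,6}:  v_{3} + v_{6} = 2·v_{1} ; sig = (2;(2))

Signatures (|P|; sorted positive RHS coefficients), sorted:
    (2;())
    (2;())
    (2;())
    (2;(1))
    (2;(1))
    (2;(1))
    (2;(1))
    (2;(1))
    (2;(1))
    (2;(1))
    (2;(1))
    (2;(1))
    (2;(1))
    (2;(1))
    (2;(1))
    (2;(1,1))
    (2;(2))
    (2;(2))
    (2;(2))
    (2;(2))


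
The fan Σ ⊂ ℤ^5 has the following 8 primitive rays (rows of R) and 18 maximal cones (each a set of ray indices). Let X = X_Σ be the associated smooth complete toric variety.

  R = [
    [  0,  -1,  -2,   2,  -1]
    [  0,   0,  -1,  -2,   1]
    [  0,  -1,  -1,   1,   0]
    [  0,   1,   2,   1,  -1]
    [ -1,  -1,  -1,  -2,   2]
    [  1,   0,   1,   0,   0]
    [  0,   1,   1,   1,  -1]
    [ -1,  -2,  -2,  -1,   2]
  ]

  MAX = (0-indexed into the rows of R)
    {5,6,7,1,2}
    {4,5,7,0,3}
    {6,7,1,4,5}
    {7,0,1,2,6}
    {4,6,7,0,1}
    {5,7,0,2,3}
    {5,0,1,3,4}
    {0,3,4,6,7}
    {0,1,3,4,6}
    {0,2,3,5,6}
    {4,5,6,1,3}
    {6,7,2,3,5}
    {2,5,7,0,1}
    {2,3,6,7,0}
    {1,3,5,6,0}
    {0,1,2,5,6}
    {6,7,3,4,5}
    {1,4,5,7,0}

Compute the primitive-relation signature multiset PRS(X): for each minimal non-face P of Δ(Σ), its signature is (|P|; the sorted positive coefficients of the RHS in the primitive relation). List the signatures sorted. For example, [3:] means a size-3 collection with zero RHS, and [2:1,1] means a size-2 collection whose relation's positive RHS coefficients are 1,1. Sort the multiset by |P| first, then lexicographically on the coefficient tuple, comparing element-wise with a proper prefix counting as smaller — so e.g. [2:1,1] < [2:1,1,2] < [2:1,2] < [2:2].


5 minimal non-faces of Δ(Σ) (on 8 rays):

  {2,4}:  v_{2} + v_{4} = v_{7}  ⇒ sig = [2:1]
  {1,2,3}:  v_{1} + v_{2} + v_{3} = 0  ⇒ sig = [3:]
  {1,3,7}:  v_{1} + v_{3} + v_{7} = v_{4}  ⇒ sig = [3:1]
  {0,4,5,6}:  v_{0} + v_{4} + v_{5} + v_{6} = v_{2}  ⇒ sig = [4:1]
  {0,5,6,7}:  v_{0} + v_{5} + v_{6} + v_{7} = 2·v_{2}  ⇒ sig = [4:2]

Hence PRS(X_Σ) =
[[2:1], [3:], [3:1], [4:1], [4:2]]


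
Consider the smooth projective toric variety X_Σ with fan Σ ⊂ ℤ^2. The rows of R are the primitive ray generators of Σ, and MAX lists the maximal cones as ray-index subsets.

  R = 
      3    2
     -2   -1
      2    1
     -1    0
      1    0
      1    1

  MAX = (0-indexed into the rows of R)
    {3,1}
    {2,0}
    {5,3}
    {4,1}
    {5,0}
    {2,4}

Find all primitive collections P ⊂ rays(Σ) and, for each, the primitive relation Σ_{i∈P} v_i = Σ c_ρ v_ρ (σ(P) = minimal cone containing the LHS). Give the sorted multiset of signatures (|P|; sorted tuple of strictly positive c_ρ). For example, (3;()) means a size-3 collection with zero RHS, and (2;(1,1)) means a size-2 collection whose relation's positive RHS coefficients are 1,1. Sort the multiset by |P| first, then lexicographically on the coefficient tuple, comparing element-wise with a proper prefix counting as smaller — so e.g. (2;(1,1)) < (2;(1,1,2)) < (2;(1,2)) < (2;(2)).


Σ has 9 primitive collections:

  P = {1,2}:  v_{1} + v_{2} = 0  ⇒ sig = (2;())
  P = {3,4}:  v_{3} + v_{4} = 0  ⇒ sig = (2;())
  P = {0,1}:  v_{0} + v_{1} = v_{5}  ⇒ sig = (2;(1))
  P = {1,5}:  v_{1} + v_{5} = v_{3}  ⇒ sig = (2;(1))
  P = {2,3}:  v_{2} + v_{3} = v_{5}  ⇒ sig = (2;(1))
  P = {2,5}:  v_{2} + v_{5} = v_{0}  ⇒ sig = (2;(1))
  P = {4,5}:  v_{4} + v_{5} = v_{2}  ⇒ sig = (2;(1))
  P = {0,3}:  v_{0} + v_{3} = 2·v_{5}  ⇒ sig = (2;(2))
  P = {0,4}:  v_{0} + v_{4} = 2·v_{2}  ⇒ sig = (2;(2))

Signatures (|P|; sorted positive RHS coefficients), sorted:
{ (2;()) ×2,  (2;(1)) ×5,  (2;(2)) ×2 }


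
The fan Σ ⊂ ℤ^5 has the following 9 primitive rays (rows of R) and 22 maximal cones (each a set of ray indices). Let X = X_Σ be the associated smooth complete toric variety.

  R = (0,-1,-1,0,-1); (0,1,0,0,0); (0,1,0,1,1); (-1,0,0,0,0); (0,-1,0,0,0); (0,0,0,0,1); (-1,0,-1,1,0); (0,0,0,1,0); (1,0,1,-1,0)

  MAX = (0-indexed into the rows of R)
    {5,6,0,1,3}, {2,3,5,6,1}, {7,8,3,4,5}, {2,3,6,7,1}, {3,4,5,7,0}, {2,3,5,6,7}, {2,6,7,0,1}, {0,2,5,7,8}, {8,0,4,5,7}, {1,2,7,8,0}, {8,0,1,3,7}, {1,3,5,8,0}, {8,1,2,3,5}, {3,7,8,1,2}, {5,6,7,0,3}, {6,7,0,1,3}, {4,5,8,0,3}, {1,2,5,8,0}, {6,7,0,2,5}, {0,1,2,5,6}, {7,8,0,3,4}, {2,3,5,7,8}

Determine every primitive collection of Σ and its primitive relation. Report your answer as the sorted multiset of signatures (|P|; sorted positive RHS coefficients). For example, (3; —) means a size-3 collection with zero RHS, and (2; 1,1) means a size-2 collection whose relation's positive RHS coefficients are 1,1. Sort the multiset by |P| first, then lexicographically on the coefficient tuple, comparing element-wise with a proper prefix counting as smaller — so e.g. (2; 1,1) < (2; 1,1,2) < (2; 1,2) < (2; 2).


Minimal non-faces — 7 found among 9 rays, 22 max cones:

  • {1,4}:  v_{1} + v_{4} = 0  ⇒ sig = (2; —)
  • {6,8}:  v_{6} + v_{8} = 0  ⇒ sig = (2; —)
  • {2,4}:  v_{2} + v_{4} = v_{5} + v_{7}  ⇒ sig = (2; 1,1)
  • {4,6}:  v_{4} + v_{6} = v_{0} + v_{3} + v_{5} + v_{7}  ⇒ sig = (2; 1,1,1,1)
  • {0,2,3}:  v_{0} + v_{2} + v_{3} = v_{6}  ⇒ sig = (3; 1)
  • {1,5,7}:  v_{1} + v_{5} + v_{7} = v_{2}  ⇒ sig = (3; 1)
  • {0,3,5,7,8}:  v_{0} + v_{3} + v_{5} + v_{7} + v_{8} = v_{4}  ⇒ sig = (5; 1)

Signatures (|P|; sorted positive RHS coefficients), sorted:
{ (2; —) ×2,  (2; 1,1),  (2; 1,1,1,1),  (3; 1) ×2,  (5; 1) }


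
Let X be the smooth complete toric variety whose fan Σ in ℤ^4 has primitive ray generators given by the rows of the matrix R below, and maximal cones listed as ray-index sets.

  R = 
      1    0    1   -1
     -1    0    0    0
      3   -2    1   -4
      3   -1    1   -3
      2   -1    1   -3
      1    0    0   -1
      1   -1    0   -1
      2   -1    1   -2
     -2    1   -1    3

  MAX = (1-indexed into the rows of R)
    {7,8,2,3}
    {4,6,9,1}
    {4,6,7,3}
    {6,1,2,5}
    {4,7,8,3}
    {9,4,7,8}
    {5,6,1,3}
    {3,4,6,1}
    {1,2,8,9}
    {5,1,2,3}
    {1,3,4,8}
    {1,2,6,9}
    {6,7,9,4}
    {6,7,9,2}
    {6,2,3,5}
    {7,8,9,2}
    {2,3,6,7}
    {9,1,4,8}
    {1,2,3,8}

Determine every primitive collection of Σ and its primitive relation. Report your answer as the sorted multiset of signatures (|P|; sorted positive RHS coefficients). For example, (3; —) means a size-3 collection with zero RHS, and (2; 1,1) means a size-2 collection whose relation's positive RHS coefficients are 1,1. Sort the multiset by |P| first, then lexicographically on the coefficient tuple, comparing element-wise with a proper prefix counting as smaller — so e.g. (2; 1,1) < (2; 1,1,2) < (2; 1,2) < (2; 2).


Primitive collections (9):

  P = {5,9}:  v_{5} + v_{9} = 0 ; sig = (2; —)
  P = {1,7}:  v_{1} + v_{7} = v_{8} ; sig = (2; 1)
  P = {2,4}:  v_{2} + v_{4} = v_{5} ; sig = (2; 1)
  P = {3,9}:  v_{3} + v_{9} = v_{7} ; sig = (2; 1)
  P = {5,7}:  v_{5} + v_{7} = v_{3} ; sig = (2; 1)
  P = {6,8}:  v_{6} + v_{8} = v_{4} ; sig = (2; 1)
  P = {5,8}:  v_{5} + v_{8} = v_{1} + v_{3} ; sig = (2; 1,1)
  P = {4,5}:  v_{4} + v_{5} = v_{1} + v_{3} + v_{6} ; sig = (2; 1,1,1)
  P = {1,2,3,6}:  v_{1} + v_{2} + v_{3} + v_{6} = 2·v_{5} ; sig = (4; 2)

so the primitive-relation signature multiset is
    |P|=2: 8 collections, coeffs (), (1), (1), (1), (1), (1), (1,1), (1,1,1)
    |P|=4: 1 collection, coeffs (2)


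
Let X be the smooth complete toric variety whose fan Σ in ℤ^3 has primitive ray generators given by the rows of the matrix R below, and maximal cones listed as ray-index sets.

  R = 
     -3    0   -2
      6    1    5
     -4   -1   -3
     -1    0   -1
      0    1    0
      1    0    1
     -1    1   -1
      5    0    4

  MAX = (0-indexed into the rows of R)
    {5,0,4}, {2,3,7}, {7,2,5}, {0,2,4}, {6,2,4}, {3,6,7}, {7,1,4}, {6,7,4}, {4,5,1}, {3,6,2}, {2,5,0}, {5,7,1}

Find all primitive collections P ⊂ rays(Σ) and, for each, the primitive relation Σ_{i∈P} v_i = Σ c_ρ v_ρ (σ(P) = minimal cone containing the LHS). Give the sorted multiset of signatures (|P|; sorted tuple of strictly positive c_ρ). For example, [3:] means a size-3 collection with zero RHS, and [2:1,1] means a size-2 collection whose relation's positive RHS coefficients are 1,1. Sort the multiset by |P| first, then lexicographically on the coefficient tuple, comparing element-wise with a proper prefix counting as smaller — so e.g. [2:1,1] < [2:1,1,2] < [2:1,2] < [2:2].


14 collections generate NE(X_Σ); each relation:

  P={3,5}:  v_{3} + v_{5} = 0  →  sig = [2:]
  P={3,4}:  v_{3} + v_{4} = v_{6}  →  sig = [2:1]
  P={5,6}:  v_{5} + v_{6} = v_{4}  →  sig = [2:1]
  P={0,3}:  v_{0} + v_{3} = v_{2} + v_{4}  →  sig = [2:1,1]
  P={1,3}:  v_{1} + v_{3} = v_{4} + v_{7}  →  sig = [2:1,1]
  P={0,6}:  v_{0} + v_{6} = v_{2} + 2·v_{4}  →  sig = [2:1,2]
  P={1,6}:  v_{1} + v_{6} = 2·v_{4} + v_{7}  →  sig = [2:1,2]
  P={0,1}:  v_{0} + v_{1} = v_{4} + 3·v_{5}  →  sig = [2:1,3]
  P={0,7}:  v_{0} + v_{7} = 2·v_{5}  →  sig = [2:2]
  P={1,2}:  v_{1} + v_{2} = 2·v_{5}  →  sig = [2:2]
  P={2,6,7}:  v_{2} + v_{6} + v_{7} = 0  →  sig = [3:]
  P={2,4,5}:  v_{2} + v_{4} + v_{5} = v_{0}  →  sig = [3:1]
  P={2,4,7}:  v_{2} + v_{4} + v_{7} = v_{5}  →  sig = [3:1]
  P={4,5,7}:  v_{4} + v_{5} + v_{7} = v_{1}  →  sig = [3:1]

Sorted signature multiset PRS(X):
    |P|=2: 10 collections, coeffs (), (1), (1), (1,1), (1,1), (1,2), (1,2), (1,3), (2), (2)
    |P|=3: 4 collections, coeffs (), (1), (1), (1)


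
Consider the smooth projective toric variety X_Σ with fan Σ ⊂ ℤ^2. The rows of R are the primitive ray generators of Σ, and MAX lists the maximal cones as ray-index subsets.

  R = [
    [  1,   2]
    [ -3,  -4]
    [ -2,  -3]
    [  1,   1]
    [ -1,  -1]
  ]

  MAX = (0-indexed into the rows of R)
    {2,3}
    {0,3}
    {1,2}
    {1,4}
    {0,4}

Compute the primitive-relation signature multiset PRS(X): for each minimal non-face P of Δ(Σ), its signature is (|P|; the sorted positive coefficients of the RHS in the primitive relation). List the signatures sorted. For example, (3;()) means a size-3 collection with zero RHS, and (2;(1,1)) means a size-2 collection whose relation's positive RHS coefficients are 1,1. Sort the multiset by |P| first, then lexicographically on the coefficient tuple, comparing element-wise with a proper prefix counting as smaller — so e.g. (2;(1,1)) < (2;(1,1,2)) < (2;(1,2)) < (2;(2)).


5 collections generate NE(X_Σ); each relation:

  {3,4}:  v_{3} + v_{4} = 0  so sig = (2;())
  {0,2}:  v_{0} + v_{2} = v_{4}  so sig = (2;(1))
  {1,3}:  v_{1} + v_{3} = v_{2}  so sig = (2;(1))
  {2,4}:  v_{2} + v_{4} = v_{1}  so sig = (2;(1))
  {0,1}:  v_{0} + v_{1} = 2·v_{4}  so sig = (2;(2))

Hence PRS(X_Σ) =
    (2;())
    (2;(1))
    (2;(1))
    (2;(1))
    (2;(2))


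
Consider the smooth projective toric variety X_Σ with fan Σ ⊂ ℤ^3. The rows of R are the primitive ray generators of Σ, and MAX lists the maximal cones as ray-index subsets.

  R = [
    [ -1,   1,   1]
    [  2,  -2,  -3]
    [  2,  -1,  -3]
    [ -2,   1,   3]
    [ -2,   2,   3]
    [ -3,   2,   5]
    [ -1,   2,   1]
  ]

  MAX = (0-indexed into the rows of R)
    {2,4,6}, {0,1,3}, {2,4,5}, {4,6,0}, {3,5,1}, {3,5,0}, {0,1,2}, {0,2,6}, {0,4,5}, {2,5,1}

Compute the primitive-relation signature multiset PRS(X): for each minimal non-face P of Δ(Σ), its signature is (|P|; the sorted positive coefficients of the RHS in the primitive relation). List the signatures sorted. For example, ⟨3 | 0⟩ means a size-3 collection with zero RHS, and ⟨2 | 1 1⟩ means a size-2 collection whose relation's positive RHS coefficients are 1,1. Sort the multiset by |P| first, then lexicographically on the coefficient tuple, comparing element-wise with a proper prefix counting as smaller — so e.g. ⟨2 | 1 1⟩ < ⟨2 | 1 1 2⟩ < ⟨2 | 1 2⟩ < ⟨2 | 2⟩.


Primitive collections (9):

  • {1,4}:  v_{1} + v_{4} = 0 — sig = ⟨2 | 0⟩
  • {2,3}:  v_{2} + v_{3} = 0 — sig = ⟨2 | 0⟩
  • {1,6}:  v_{1} + v_{6} = v_{0} + v_{2} — sig = ⟨2 | 1 1⟩
  • {3,4}:  v_{3} + v_{4} = v_{0} + v_{5} — sig = ⟨2 | 1 1⟩
  • {3,6}:  v_{3} + v_{6} = v_{0} + v_{4} — sig = ⟨2 | 1 1⟩
  • {5,6}:  v_{5} + v_{6} = 2·v_{4} — sig = ⟨2 | 2⟩
  • {0,1,5}:  v_{0} + v_{1} + v_{5} = v_{3} — sig = ⟨3 | 1⟩
  • {0,2,4}:  v_{0} + v_{2} + v_{4} = v_{6} — sig = ⟨3 | 1⟩
  • {0,2,5}:  v_{0} + v_{2} + v_{5} = v_{4} — sig = ⟨3 | 1⟩

Hence PRS(X_Σ) =
{ ⟨2 | 0⟩ ×2,  ⟨2 | 1 1⟩ ×3,  ⟨2 | 2⟩,  ⟨3 | 1⟩ ×3 }


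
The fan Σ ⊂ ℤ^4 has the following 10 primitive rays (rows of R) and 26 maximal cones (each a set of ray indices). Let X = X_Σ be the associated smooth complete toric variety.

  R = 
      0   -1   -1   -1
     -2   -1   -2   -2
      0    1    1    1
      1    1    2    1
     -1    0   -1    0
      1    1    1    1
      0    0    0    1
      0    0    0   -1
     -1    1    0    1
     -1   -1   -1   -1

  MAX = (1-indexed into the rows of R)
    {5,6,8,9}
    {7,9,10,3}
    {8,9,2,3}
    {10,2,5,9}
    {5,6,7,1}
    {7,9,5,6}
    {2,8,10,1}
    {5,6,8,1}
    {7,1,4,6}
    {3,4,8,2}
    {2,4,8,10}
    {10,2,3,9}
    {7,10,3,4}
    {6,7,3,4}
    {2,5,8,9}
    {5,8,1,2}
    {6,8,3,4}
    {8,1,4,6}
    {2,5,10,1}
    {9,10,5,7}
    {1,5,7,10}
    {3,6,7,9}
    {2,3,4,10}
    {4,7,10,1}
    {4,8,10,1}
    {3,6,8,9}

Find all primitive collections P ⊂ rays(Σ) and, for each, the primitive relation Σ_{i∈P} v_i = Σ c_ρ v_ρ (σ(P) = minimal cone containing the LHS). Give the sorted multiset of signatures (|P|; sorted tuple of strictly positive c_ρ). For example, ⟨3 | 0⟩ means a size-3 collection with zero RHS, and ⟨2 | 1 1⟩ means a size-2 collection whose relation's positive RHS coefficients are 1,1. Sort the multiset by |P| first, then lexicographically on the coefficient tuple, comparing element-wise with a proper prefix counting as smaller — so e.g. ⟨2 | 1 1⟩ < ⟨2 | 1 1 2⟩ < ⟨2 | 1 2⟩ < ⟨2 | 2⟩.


The 13 primitive collections of Σ (r=10, n=4):

  P={1,3}:  v_{1} + v_{3} = 0 — sig = ⟨2 | 0⟩
  P={6,10}:  v_{6} + v_{10} = 0 — sig = ⟨2 | 0⟩
  P={7,8}:  v_{7} + v_{8} = 0 — sig = ⟨2 | 0⟩
  P={1,9}:  v_{1} + v_{9} = v_{5} — sig = ⟨2 | 1⟩
  P={3,5}:  v_{3} + v_{5} = v_{9} — sig = ⟨2 | 1⟩
  P={4,5}:  v_{4} + v_{5} = v_{3} — sig = ⟨2 | 1⟩
  P={2,6}:  v_{2} + v_{6} = v_{5} + v_{8} — sig = ⟨2 | 1 1⟩
  P={2,7}:  v_{2} + v_{7} = v_{5} + v_{10} — sig = ⟨2 | 1 1⟩
  P={4,9}:  v_{4} + v_{9} = 2·v_{3} — sig = ⟨2 | 2⟩
  P={5,8,10}:  v_{5} + v_{8} + v_{10} = v_{2} — sig = ⟨3 | 1⟩
  P={1,2,4}:  v_{1} + v_{2} + v_{4} = v_{8} + v_{10} — sig = ⟨3 | 1 1⟩
  P={3,8,10}:  v_{3} + v_{8} + v_{10} = v_{2} + v_{4} — sig = ⟨3 | 1 1⟩
  P={8,9,10}:  v_{8} + v_{9} + v_{10} = v_{2} + v_{3} — sig = ⟨3 | 1 1⟩

Signatures (|P|; sorted positive RHS coefficients), sorted:
[⟨2 | 0⟩, ⟨2 | 0⟩, ⟨2 | 0⟩, ⟨2 | 1⟩, ⟨2 | 1⟩, ⟨2 | 1⟩, ⟨2 | 1 1⟩, ⟨2 | 1 1⟩, ⟨2 | 2⟩, ⟨3 | 1⟩, ⟨3 | 1 1⟩, ⟨3 | 1 1⟩, ⟨3 | 1 1⟩]


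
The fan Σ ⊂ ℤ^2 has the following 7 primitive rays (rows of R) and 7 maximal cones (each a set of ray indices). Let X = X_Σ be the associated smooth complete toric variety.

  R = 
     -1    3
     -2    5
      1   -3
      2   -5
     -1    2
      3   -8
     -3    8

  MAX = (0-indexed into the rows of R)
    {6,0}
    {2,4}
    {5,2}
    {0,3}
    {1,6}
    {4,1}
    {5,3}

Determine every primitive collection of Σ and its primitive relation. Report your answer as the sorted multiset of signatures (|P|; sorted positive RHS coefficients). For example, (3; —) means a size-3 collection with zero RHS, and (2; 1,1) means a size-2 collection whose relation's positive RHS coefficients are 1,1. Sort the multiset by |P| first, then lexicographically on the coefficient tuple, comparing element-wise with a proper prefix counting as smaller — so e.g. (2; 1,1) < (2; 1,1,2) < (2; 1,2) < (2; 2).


14 collections generate NE(X_Σ); each relation:

  P = {0,2}:  v_{0} + v_{2} = 0  →  sig = (2; —)
  P = {1,3}:  v_{1} + v_{3} = 0  →  sig = (2; —)
  P = {5,6}:  v_{5} + v_{6} = 0  →  sig = (2; —)
  P = {0,1}:  v_{0} + v_{1} = v_{6}  →  sig = (2; 1)
  P = {0,4}:  v_{0} + v_{4} = v_{1}  →  sig = (2; 1)
  P = {0,5}:  v_{0} + v_{5} = v_{3}  →  sig = (2; 1)
  P = {1,2}:  v_{1} + v_{2} = v_{4}  →  sig = (2; 1)
  P = {1,5}:  v_{1} + v_{5} = v_{2}  →  sig = (2; 1)
  P = {2,3}:  v_{2} + v_{3} = v_{5}  →  sig = (2; 1)
  P = {2,6}:  v_{2} + v_{6} = v_{1}  →  sig = (2; 1)
  P = {3,4}:  v_{3} + v_{4} = v_{2}  →  sig = (2; 1)
  P = {3,6}:  v_{3} + v_{6} = v_{0}  →  sig = (2; 1)
  P = {4,5}:  v_{4} + v_{5} = 2·v_{2}  →  sig = (2; 2)
  P = {4,6}:  v_{4} + v_{6} = 2·v_{1}  →  sig = (2; 2)

Signatures (|P|; sorted positive RHS coefficients), sorted:
    (2; —)
    (2; —)
    (2; —)
    (2; 1)
    (2; 1)
    (2; 1)
    (2; 1)
    (2; 1)
    (2; 1)
    (2; 1)
    (2; 1)
    (2; 1)
    (2; 2)
    (2; 2)


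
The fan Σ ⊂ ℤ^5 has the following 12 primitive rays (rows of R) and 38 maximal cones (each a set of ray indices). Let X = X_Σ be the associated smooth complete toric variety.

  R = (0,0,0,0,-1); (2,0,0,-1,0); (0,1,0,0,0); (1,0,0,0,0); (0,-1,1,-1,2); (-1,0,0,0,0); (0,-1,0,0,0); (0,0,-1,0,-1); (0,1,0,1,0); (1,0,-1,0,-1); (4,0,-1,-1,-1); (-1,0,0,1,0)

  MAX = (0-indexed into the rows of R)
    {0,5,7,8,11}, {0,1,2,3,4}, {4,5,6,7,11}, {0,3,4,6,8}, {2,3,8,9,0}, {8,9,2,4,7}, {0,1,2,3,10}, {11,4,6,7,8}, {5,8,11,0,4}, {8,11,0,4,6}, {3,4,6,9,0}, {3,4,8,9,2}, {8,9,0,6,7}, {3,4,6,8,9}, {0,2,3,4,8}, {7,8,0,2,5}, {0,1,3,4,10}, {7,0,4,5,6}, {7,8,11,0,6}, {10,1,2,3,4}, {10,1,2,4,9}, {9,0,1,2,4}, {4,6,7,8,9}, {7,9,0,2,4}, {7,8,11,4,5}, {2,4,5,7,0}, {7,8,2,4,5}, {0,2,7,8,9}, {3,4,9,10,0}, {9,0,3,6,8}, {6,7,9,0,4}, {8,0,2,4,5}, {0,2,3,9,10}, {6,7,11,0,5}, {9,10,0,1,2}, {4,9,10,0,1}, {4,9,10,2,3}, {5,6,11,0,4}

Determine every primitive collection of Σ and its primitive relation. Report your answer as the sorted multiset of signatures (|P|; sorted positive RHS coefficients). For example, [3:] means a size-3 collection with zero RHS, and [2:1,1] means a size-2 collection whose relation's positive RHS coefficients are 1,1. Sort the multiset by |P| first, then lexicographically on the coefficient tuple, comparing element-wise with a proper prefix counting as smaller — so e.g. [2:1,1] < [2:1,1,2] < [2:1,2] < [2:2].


The 24 primitive collections of Σ (r=12, n=5):

  • {2,6}:  v_{2} + v_{6} = 0  →  sig = [2:]
  • {3,5}:  v_{3} + v_{5} = 0  →  sig = [2:]
  • {1,11}:  v_{1} + v_{11} = v_{3}  →  sig = [2:1]
  • {3,7}:  v_{3} + v_{7} = v_{9}  →  sig = [2:1]
  • {5,9}:  v_{5} + v_{9} = v_{7}  →  sig = [2:1]
  • {2,11}:  v_{2} + v_{11} = v_{5} + v_{8}  →  sig = [2:1,1]
  • {3,11}:  v_{3} + v_{11} = v_{6} + v_{8}  →  sig = [2:1,1]
  • {5,10}:  v_{5} + v_{10} = v_{1} + v_{9}  →  sig = [2:1,1]
  • {9,11}:  v_{9} + v_{11} = v_{6} + v_{7} + v_{8}  →  sig = [2:1,1,1]
  • {1,5}:  v_{1} + v_{5} = v_{0} + v_{2} + v_{4} + v_{9}  →  sig = [2:1,1,1,1]
  • {1,6}:  v_{1} + v_{6} = v_{0} + v_{3} + v_{4} + v_{9}  →  sig = [2:1,1,1,1]
  • {1,7}:  v_{1} + v_{7} = v_{0} + v_{2} + v_{4} + 2·v_{9}  →  sig = [2:1,1,1,2]
  • {6,10}:  v_{6} + v_{10} = v_{0} + 2·v_{3} + v_{4} + 2·v_{9}  →  sig = [2:1,1,2,2]
  • {8,10}:  v_{8} + v_{10} = v_{2} + 3·v_{3} + v_{9}  →  sig = [2:1,1,3]
  • {1,8}:  v_{1} + v_{8} = v_{2} + 2·v_{3}  →  sig = [2:1,2]
  • {7,10}:  v_{7} + v_{10} = v_{1} + 2·v_{9}  →  sig = [2:1,2]
  • {10,11}:  v_{10} + v_{11} = 2·v_{3} + v_{9}  →  sig = [2:1,2]
  • {1,3,9}:  v_{1} + v_{3} + v_{9} = v_{10}  →  sig = [3:1]
  • {5,6,8}:  v_{5} + v_{6} + v_{8} = v_{11}  →  sig = [3:1]
  • {0,4,7,8}:  v_{0} + v_{4} + v_{7} + v_{8} = 0  →  sig = [4:]
  • {0,4,8,9}:  v_{0} + v_{4} + v_{8} + v_{9} = v_{3}  →  sig = [4:1]
  • {0,4,7,11}:  v_{0} + v_{4} + v_{7} + v_{11} = v_{5} + v_{6}  →  sig = [4:1,1]
  • {0,2,4,10}:  v_{0} + v_{2} + v_{4} + v_{10} = 2·v_{1}  →  sig = [4:2]
  • {0,2,3,4,9}:  v_{0} + v_{2} + v_{3} + v_{4} + v_{9} = v_{1}  →  sig = [5:1]

Signatures (|P|; sorted positive RHS coefficients), sorted:
    |P|=2: 17 collections, coeffs (), (), (1), (1), (1), (1,1), (1,1), (1,1), (1,1,1), (1,1,1,1), (1,1,1,1), (1,1,1,2), (1,1,2,2), (1,1,3), (1,2), (1,2), (1,2)
    |P|=3: 2 collections, coeffs (1), (1)
    |P|=4: 4 collections, coeffs (), (1), (1,1), (2)
    |P|=5: 1 collection, coeffs (1)


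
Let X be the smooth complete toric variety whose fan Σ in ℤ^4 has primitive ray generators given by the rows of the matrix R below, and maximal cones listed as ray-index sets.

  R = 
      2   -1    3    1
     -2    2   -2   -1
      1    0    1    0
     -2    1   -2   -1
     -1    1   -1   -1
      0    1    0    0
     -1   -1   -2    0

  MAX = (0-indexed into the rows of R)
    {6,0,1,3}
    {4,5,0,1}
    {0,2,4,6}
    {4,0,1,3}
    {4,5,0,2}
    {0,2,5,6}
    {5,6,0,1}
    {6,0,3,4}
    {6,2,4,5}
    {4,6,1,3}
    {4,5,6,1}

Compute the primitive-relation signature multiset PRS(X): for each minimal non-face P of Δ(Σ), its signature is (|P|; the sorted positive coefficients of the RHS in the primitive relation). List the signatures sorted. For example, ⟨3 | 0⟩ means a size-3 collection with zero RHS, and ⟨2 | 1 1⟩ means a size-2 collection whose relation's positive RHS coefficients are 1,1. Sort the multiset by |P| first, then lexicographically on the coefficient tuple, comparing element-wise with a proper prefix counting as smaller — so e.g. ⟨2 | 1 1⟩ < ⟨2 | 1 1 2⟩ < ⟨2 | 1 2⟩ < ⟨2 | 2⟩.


The 5 primitive collections of Σ (r=7, n=4):

  P={2,3}:  v_{2} + v_{3} = v_{4}  ⟹  sig = ⟨2 | 1⟩
  P={3,5}:  v_{3} + v_{5} = v_{1}  ⟹  sig = ⟨2 | 1⟩
  P={1,2}:  v_{1} + v_{2} = v_{4} + v_{5}  ⟹  sig = ⟨2 | 1 1⟩
  P={0,4,5,6}:  v_{0} + v_{4} + v_{5} + v_{6} = 0  ⟹  sig = ⟨4 | 0⟩
  P={0,1,4,6}:  v_{0} + v_{1} + v_{4} + v_{6} = v_{3}  ⟹  sig = ⟨4 | 1⟩

so the primitive-relation signature multiset is
{ ⟨2 | 1⟩ ×2,  ⟨2 | 1 1⟩,  ⟨4 | 0⟩,  ⟨4 | 1⟩ }


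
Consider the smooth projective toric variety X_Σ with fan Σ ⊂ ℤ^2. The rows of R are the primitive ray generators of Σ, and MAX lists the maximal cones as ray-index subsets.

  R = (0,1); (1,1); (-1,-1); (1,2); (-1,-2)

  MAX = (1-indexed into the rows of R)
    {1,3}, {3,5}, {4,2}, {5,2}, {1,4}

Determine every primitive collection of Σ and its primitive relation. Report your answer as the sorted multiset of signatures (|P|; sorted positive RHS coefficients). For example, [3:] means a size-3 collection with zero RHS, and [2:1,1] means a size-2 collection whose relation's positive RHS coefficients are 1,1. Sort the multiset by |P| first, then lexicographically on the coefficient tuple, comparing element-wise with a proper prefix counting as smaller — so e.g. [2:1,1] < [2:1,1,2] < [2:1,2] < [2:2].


Δ(Σ) — 5 vertices, 5 min non-faces:

  P = {2,3}:  v_{2} + v_{3} = 0  ⟹  sig = [2:]
  P = {4,5}:  v_{4} + v_{5} = 0  ⟹  sig = [2:]
  P = {1,2}:  v_{1} + v_{2} = v_{4}  ⟹  sig = [2:1]
  P = {1,5}:  v_{1} + v_{5} = v_{3}  ⟹  sig = [2:1]
  P = {3,4}:  v_{3} + v_{4} = v_{1}  ⟹  sig = [2:1]

so the primitive-relation signature multiset is
    [2:]
    [2:]
    [2:1]
    [2:1]
    [2:1]


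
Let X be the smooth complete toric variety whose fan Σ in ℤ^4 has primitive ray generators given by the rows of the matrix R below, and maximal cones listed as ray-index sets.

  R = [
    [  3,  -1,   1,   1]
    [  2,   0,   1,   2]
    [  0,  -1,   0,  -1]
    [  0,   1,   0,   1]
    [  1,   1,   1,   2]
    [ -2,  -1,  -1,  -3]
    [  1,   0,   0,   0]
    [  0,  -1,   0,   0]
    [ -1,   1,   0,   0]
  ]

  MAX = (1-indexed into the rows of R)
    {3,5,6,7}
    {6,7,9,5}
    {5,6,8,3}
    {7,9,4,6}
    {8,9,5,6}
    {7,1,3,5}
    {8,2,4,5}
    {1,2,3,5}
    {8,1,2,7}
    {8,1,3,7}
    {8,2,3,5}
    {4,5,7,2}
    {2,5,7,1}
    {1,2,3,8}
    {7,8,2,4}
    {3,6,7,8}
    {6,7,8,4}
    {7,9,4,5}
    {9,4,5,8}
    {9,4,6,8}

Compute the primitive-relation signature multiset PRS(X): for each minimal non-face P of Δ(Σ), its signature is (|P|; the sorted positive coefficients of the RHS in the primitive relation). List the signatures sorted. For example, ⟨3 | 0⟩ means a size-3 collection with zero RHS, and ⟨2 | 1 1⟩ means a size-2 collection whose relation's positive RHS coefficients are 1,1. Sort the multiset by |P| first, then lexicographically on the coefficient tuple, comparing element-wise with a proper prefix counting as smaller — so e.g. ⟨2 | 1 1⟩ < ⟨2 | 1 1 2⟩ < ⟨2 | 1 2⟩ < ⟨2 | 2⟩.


Σ has 12 primitive collections:

  P = {3,4}:  v_{3} + v_{4} = 0 — sig = ⟨2 | 0⟩
  P = {2,6}:  v_{2} + v_{6} = v_{3} — sig = ⟨2 | 1⟩
  P = {2,9}:  v_{2} + v_{9} = v_{5} — sig = ⟨2 | 1⟩
  P = {1,4}:  v_{1} + v_{4} = v_{2} + v_{7} — sig = ⟨2 | 1 1⟩
  P = {3,9}:  v_{3} + v_{9} = v_{5} + v_{6} — sig = ⟨2 | 1 1⟩
  P = {1,9}:  v_{1} + v_{9} = v_{3} + v_{5} + v_{7} — sig = ⟨2 | 1 1 1⟩
  P = {1,6}:  v_{1} + v_{6} = 2·v_{3} + v_{7} — sig = ⟨2 | 1 2⟩
  P = {7,8,9}:  v_{7} + v_{8} + v_{9} = 0 — sig = ⟨3 | 0⟩
  P = {2,3,7}:  v_{2} + v_{3} + v_{7} = v_{1} — sig = ⟨3 | 1⟩
  P = {4,5,6}:  v_{4} + v_{5} + v_{6} = v_{9} — sig = ⟨3 | 1⟩
  P = {5,7,8}:  v_{5} + v_{7} + v_{8} = v_{2} — sig = ⟨3 | 1⟩
  P = {1,5,8}:  v_{1} + v_{5} + v_{8} = 2·v_{2} + v_{3} — sig = ⟨3 | 1 2⟩

Sorted signature multiset PRS(X):
    |P|=2: 7 collections, coeffs (), (1), (1), (1,1), (1,1), (1,1,1), (1,2)
    |P|=3: 5 collections, coeffs (), (1), (1), (1), (1,2)


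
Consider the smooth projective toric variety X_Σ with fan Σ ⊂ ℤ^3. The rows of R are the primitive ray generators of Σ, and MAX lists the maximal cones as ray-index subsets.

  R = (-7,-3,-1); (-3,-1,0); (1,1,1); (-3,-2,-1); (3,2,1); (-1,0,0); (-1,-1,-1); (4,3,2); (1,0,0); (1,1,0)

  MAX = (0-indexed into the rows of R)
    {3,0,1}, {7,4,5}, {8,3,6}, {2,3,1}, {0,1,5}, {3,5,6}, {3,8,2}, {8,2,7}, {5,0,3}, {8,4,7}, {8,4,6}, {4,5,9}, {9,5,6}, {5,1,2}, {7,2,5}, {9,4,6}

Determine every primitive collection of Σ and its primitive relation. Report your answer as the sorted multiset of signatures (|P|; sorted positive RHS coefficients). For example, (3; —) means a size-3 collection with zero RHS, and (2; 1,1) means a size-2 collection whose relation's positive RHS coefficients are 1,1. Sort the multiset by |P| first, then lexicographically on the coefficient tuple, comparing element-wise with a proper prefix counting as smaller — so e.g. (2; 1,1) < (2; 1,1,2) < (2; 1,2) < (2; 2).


Σ has 24 primitive collections:

  {2,6}:  v_{2} + v_{6} = 0  so sig = (2; —)
  {3,4}:  v_{3} + v_{4} = 0  so sig = (2; —)
  {5,8}:  v_{5} + v_{8} = 0  so sig = (2; —)
  {2,4}:  v_{2} + v_{4} = v_{7}  so sig = (2; 1)
  {3,7}:  v_{3} + v_{7} = v_{2}  so sig = (2; 1)
  {6,7}:  v_{6} + v_{7} = v_{4}  so sig = (2; 1)
  {0,4}:  v_{0} + v_{4} = v_{1} + v_{5}  so sig = (2; 1,1)
  {0,8}:  v_{0} + v_{8} = v_{1} + v_{3}  so sig = (2; 1,1)
  {1,4}:  v_{1} + v_{4} = v_{2} + v_{5}  so sig = (2; 1,1)
  {1,6}:  v_{1} + v_{6} = v_{3} + v_{5}  so sig = (2; 1,1)
  {1,8}:  v_{1} + v_{8} = v_{2} + v_{3}  so sig = (2; 1,1)
  {2,9}:  v_{2} + v_{9} = v_{4} + v_{5}  so sig = (2; 1,1)
  {3,9}:  v_{3} + v_{9} = v_{5} + v_{6}  so sig = (2; 1,1)
  {8,9}:  v_{8} + v_{9} = v_{4} + v_{6}  so sig = (2; 1,1)
  {0,7}:  v_{0} + v_{7} = v_{1} + v_{2} + v_{5}  so sig = (2; 1,1,1)
  {1,7}:  v_{1} + v_{7} = 2·v_{2} + v_{5}  so sig = (2; 1,2)
  {7,9}:  v_{7} + v_{9} = 2·v_{4} + v_{5}  so sig = (2; 1,2)
  {0,9}:  v_{0} + v_{9} = v_{3} + 3·v_{5}  so sig = (2; 1,3)
  {0,2}:  v_{0} + v_{2} = 2·v_{1}  so sig = (2; 2)
  {1,9}:  v_{1} + v_{9} = 2·v_{5}  so sig = (2; 2)
  {0,6}:  v_{0} + v_{6} = 2·v_{3} + 2·v_{5}  so sig = (2; 2,2)
  {1,3,5}:  v_{1} + v_{3} + v_{5} = v_{0}  so sig = (3; 1)
  {2,3,5}:  v_{2} + v_{3} + v_{5} = v_{1}  so sig = (3; 1)
  {4,5,6}:  v_{4} + v_{5} + v_{6} = v_{9}  so sig = (3; 1)

Signatures (|P|; sorted positive RHS coefficients), sorted:
    (2; —)
    (2; —)
    (2; —)
    (2; 1)
    (2; 1)
    (2; 1)
    (2; 1,1)
    (2; 1,1)
    (2; 1,1)
    (2; 1,1)
    (2; 1,1)
    (2; 1,1)
    (2; 1,1)
    (2; 1,1)
    (2; 1,1,1)
    (2; 1,2)
    (2; 1,2)
    (2; 1,3)
    (2; 2)
    (2; 2)
    (2; 2,2)
    (3; 1)
    (3; 1)
    (3; 1)
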